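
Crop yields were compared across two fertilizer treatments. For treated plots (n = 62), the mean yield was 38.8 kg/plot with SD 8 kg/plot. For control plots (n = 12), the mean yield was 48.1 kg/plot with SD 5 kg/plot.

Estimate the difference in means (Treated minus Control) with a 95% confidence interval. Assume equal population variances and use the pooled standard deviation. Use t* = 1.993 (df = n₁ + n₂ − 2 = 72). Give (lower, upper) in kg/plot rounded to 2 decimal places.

(-14.09, -4.51)

Pooled variance s_p² = [61·8² + 11·5²] / (62+12−2) = 58.0417, so s_p = 7.6185.
SE_diff = s_p·√(1/n₁ + 1/n₂) = 7.6185·√(1/62 + 1/12) = 2.4027.
t* = 1.993; margin = 1.993 × 2.4027 = 4.7886.
Difference = 38.8 − 48.1 = -9.3000.
-9.3000 ± 4.7886 → (-14.09, -4.51).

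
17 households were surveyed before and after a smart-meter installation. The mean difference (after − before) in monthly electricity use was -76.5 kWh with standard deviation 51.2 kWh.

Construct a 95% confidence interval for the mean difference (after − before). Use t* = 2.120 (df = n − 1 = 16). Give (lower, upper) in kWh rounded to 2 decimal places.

(-102.83, -50.17)

Paired design: SE = s_d/√n = 51.2/√17 = 12.4178.
t* = 2.120; margin of error = 2.120 × 12.4178 = 26.3257.
-76.5 ± 26.3257 → (-102.83, -50.17).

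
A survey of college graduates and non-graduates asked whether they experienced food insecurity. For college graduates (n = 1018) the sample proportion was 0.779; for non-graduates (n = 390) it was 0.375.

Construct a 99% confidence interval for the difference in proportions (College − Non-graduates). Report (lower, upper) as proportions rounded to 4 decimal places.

(0.3325, 0.4755)

Each SE is √(p̂(1−p̂)/n): √(0.7790·0.2210/1018) = 0.01300 and √(0.3750·0.6250/390) = 0.02451.
SE(p̂₁ − p̂₂) = √(SE₁² + SE₂²) = √(0.000169 + 0.0006007401) = 0.02774, since the two samples are independent.
At 99% confidence z* = 2.576; margin = 2.576 × 0.02774 = 0.07146.
The difference is 0.7790 − 0.3750 = 0.4040, so the interval is 0.4040 ± 0.07146 = (0.3325, 0.4755).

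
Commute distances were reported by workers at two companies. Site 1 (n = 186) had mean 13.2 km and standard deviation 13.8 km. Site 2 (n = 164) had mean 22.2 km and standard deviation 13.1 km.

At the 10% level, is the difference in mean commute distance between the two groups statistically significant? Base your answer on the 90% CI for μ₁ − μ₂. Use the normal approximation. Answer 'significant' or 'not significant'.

SE₁ = s₁/√n₁ = 13.8/√186 = 1.0119; SE₂ = 13.1/√164 = 1.0229.
Independent samples, unequal variances: SE_diff = √(SE₁² + SE₂²) = √(1.02394161 + 1.04632441) = 1.4388.
z* = 1.645, so margin of error = 1.645 × 1.4388 = 2.3668.
Difference in means = 13.2 − 22.2 = -9.0000.
-9.0000 ± 2.3668 → (-11.3668, -6.6332).
The interval (-11.3668, -6.6332) does not contain 0, so the difference is significant.

significant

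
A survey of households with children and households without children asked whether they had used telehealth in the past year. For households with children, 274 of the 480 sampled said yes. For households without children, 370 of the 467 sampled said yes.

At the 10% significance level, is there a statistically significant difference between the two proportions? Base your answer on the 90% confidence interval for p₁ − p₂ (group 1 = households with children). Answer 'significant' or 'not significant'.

First, p̂₁ = 274/480 = 0.5708; p̂₂ = 370/467 = 0.7923.
The two standard errors are √(0.5708×0.4292/480) = 0.02259 and √(0.7923×0.2077/467) = 0.01877.
Because the samples are independent, SE_diff = √(0.02259² + 0.01877²) = 0.02937.
Using z* = 1.645 for 90%, ME = 1.645 × 0.02937 = 0.04831.
p̂₁ − p̂₂ = -0.2215; interval -0.2215 ± 0.04831 gives (-0.26981, -0.17319).
The interval (-0.26981, -0.17319) does not contain 0, so the difference is significant.

significant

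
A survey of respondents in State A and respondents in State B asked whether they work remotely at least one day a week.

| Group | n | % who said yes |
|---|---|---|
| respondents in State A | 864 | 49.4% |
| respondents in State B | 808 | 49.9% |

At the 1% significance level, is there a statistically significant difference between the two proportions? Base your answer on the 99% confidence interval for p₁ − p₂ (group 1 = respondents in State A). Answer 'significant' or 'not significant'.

SE₁ = √(p̂₁(1−p̂₁)/n₁) = √(0.4940·0.5060/864) = 0.01701; SE₂ = √(0.4990·0.5010/808) = 0.01759.
Independent samples: SE of the difference = √(SE₁² + SE₂²) = √(0.0002893401 + 0.0003094081) = 0.02447.
z* for 99% confidence is 2.576, so the margin of error is 2.576 × 0.02447 = 0.06303.
Point estimate p̂₁ − p̂₂ = 0.4940 − 0.4990 = -0.0050.
-0.0050 ± 0.06303 → (-0.06803, 0.05803).
The interval (-0.06803, 0.05803) contains 0, so the difference is not significant.

not significant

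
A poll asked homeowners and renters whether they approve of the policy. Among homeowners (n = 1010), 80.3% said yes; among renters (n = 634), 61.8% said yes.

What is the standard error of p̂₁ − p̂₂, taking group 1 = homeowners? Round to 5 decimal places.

0.02300

SE₁ = √(p̂₁(1−p̂₁)/n₁) = √(0.8030·0.1970/1010) = 0.01251; SE₂ = √(0.6180·0.3820/634) = 0.01930.
Independent samples: SE of the difference = √(SE₁² + SE₂²) = √(0.0001565001 + 0.00037249) = 0.02300.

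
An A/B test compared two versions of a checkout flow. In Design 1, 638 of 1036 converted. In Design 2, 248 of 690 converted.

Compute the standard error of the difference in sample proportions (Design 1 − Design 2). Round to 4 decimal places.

Sample proportions: 638/1036 = 0.6158, 248/690 = 0.3594.
Each SE is √(p̂(1−p̂)/n): √(0.6158·0.3842/1036) = 0.01511 and √(0.3594·0.6406/690) = 0.01827.
SE(p̂₁ − p̂₂) = √(SE₁² + SE₂²) = √(0.0002283121 + 0.0003337929) = 0.02371, since the two samples are independent.

0.0237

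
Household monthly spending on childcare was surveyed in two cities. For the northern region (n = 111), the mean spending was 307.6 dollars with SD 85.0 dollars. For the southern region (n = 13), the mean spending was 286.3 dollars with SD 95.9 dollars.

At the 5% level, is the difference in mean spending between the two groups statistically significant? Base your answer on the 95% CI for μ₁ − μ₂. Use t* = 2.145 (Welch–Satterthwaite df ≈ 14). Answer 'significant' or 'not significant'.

SE₁ = s₁/√n₁ = 85.0/√111 = 8.0678; SE₂ = 95.9/√13 = 26.5979.
Independent samples, unequal variances: SE_diff = √(SE₁² + SE₂²) = √(65.08939684 + 707.44828441) = 27.7946.
t* = 2.145, so margin of error = 2.145 × 27.7946 = 59.6194.
Difference in means = 307.6 − 286.3 = 21.3000.
21.3000 ± 59.6194 → (-38.3194, 80.9194).
The interval (-38.3194, 80.9194) contains 0, so the difference is not significant.

not significant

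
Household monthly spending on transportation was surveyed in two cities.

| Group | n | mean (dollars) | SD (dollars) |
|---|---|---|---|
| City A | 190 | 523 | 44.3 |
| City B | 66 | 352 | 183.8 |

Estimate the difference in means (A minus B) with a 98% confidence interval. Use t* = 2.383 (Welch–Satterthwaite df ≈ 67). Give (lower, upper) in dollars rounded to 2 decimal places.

(116.55, 225.45)

SE₁ = s₁/√n₁ = 44.3/√190 = 3.2139; SE₂ = 183.8/√66 = 22.6242.
Independent samples, unequal variances: SE_diff = √(SE₁² + SE₂²) = √(10.32915321 + 511.85442564) = 22.8513.
t* = 2.383, so margin of error = 2.383 × 22.8513 = 54.4546.
Difference in means = 523 − 352 = 171.0000.
171.0000 ± 54.4546 → (116.55, 225.45).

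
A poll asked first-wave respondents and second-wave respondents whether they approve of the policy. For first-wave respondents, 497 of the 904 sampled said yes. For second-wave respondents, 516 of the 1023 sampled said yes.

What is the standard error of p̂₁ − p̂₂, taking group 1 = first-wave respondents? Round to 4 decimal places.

Sample proportions: 497/904 = 0.5498, 516/1023 = 0.5044.
Each SE is √(p̂(1−p̂)/n): √(0.5498·0.4502/904) = 0.01655 and √(0.5044·0.4956/1023) = 0.01563.
SE(p̂₁ − p̂₂) = √(SE₁² + SE₂²) = √(0.0002739025 + 0.0002442969) = 0.02276, since the two samples are independent.

0.0228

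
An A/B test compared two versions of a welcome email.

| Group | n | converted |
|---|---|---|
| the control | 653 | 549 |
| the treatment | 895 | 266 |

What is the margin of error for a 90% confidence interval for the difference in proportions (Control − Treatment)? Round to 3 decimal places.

First, p̂₁ = 549/653 = 0.8407; p̂₂ = 266/895 = 0.2972.
The two standard errors are √(0.8407×0.1593/653) = 0.01432 and √(0.2972×0.7028/895) = 0.01528.
Because the samples are independent, SE_diff = √(0.01432² + 0.01528²) = 0.02094.
Using z* = 1.645 for 90%, ME = 1.645 × 0.02094 = 0.03445.

0.034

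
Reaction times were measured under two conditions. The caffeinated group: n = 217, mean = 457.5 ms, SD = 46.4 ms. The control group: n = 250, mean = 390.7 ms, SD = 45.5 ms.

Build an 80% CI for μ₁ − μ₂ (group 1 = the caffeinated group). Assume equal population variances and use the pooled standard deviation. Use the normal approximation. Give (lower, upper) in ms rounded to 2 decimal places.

Pooled variance s_p² = [216·46.4² + 249·45.5²] / (217+250−2) = 2108.6701, so s_p = 45.9203.
SE_diff = s_p·√(1/n₁ + 1/n₂) = 45.9203·√(1/217 + 1/250) = 4.2605.
z* = 1.282; margin = 1.282 × 4.2605 = 5.4620.
Difference = 457.5 − 390.7 = 66.8000.
66.8000 ± 5.4620 → (61.34, 72.26).

(61.34, 72.26)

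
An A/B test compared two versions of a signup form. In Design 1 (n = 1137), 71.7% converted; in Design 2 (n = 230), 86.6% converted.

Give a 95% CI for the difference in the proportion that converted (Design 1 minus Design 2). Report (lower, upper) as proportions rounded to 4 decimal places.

(-0.2002, -0.0978)

SE₁ = √(p̂₁(1−p̂₁)/n₁) = √(0.7170·0.2830/1137) = 0.01336; SE₂ = √(0.8660·0.1340/230) = 0.02246.
Independent samples: SE of the difference = √(SE₁² + SE₂²) = √(0.0001784896 + 0.0005044516) = 0.02613.
z* for 95% confidence is 1.960, so the margin of error is 1.960 × 0.02613 = 0.05121.
Point estimate p̂₁ − p̂₂ = 0.7170 − 0.8660 = -0.1490.
-0.1490 ± 0.05121 → (-0.2002, -0.0978).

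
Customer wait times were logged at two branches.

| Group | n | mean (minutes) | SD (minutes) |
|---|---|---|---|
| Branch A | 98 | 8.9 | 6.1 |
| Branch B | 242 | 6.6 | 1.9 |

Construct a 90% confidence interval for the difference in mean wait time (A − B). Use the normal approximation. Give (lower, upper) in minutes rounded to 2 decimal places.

SE₁ = s₁/√n₁ = 6.1/√98 = 0.6162; SE₂ = 1.9/√242 = 0.1221.
Independent samples, unequal variances: SE_diff = √(SE₁² + SE₂²) = √(0.37970244 + 0.01490841) = 0.6282.
z* = 1.645, so margin of error = 1.645 × 0.6282 = 1.0334.
Difference in means = 8.9 − 6.6 = 2.3000.
2.3000 ± 1.0334 → (1.27, 3.33).

(1.27, 3.33)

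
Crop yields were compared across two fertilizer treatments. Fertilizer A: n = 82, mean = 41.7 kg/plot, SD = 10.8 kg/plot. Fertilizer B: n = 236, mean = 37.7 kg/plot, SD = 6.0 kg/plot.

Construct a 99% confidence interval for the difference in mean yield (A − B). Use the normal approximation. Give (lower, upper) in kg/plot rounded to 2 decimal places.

(0.77, 7.23)

SE₁ = s₁/√n₁ = 10.8/√82 = 1.1927; SE₂ = 6.0/√236 = 0.3906.
Independent samples, unequal variances: SE_diff = √(SE₁² + SE₂²) = √(1.42253329 + 0.15256836) = 1.2550.
z* = 2.576, so margin of error = 2.576 × 1.2550 = 3.2329.
Difference in means = 41.7 − 37.7 = 4.0000.
4.0000 ± 3.2329 → (0.77, 7.23).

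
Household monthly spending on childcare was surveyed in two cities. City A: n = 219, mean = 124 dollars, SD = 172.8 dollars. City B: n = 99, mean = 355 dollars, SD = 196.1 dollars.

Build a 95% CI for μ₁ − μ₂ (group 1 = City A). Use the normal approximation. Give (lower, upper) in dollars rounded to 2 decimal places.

Standard errors of each mean: 172.8/√219 = 11.6767 and 196.1/√99 = 19.7088.
SE(x̄₁ − x̄₂) = √(11.6767² + 19.7088²) = 22.9081 for independent samples with unequal variances.
With z* = 1.960, the margin is 1.960 × 22.9081 = 44.8999.
x̄₁ − x̄₂ = 124 − 355 = -231.0000; the interval is -231.0000 ± 44.8999 = (-275.90, -186.10).

(-275.90, -186.10)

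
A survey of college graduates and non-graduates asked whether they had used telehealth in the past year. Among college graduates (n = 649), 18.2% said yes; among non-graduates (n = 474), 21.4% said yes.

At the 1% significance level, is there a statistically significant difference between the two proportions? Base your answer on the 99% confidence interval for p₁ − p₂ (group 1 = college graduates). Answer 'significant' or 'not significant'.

not significant

Each SE is √(p̂(1−p̂)/n): √(0.1820·0.8180/649) = 0.01515 and √(0.2140·0.7860/474) = 0.01884.
SE(p̂₁ − p̂₂) = √(SE₁² + SE₂²) = √(0.0002295225 + 0.0003549456) = 0.02418, since the two samples are independent.
At 99% confidence z* = 2.576; margin = 2.576 × 0.02418 = 0.06229.
The difference is 0.1820 − 0.2140 = -0.0320, so the interval is -0.0320 ± 0.06229 = (-0.09429, 0.03029).
The interval (-0.09429, 0.03029) contains 0, so the difference is not significant.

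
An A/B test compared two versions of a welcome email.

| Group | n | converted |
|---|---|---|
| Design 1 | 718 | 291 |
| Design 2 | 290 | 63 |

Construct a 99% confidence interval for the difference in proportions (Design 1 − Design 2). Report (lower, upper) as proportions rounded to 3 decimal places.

(0.110, 0.266)

p̂₁ = 291/718 = 0.4053 and p̂₂ = 63/290 = 0.2172.
SE₁ = √(p̂₁(1−p̂₁)/n₁) = √(0.4053·0.5947/718) = 0.01832; SE₂ = √(0.2172·0.7828/290) = 0.02421.
Independent samples: SE of the difference = √(SE₁² + SE₂²) = √(0.0003356224 + 0.0005861241) = 0.03036.
z* for 99% confidence is 2.576, so the margin of error is 2.576 × 0.03036 = 0.07821.
Point estimate p̂₁ − p̂₂ = 0.4053 − 0.2172 = 0.1881.
0.1881 ± 0.07821 → (0.110, 0.266).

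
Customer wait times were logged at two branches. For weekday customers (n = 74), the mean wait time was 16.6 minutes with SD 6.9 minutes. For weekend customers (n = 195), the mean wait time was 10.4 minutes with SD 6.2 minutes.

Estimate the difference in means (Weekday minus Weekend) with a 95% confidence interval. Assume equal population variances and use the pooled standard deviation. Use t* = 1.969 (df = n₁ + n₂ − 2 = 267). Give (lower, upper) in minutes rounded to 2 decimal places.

Pooled variance s_p² = [73·6.9² + 194·6.2²] / (74+195−2) = 40.9472, so s_p = 6.3990.
SE_diff = s_p·√(1/n₁ + 1/n₂) = 6.3990·√(1/74 + 1/195) = 0.8737.
t* = 1.969; margin = 1.969 × 0.8737 = 1.7203.
Difference = 16.6 − 10.4 = 6.2000.
6.2000 ± 1.7203 → (4.48, 7.92).

(4.48, 7.92)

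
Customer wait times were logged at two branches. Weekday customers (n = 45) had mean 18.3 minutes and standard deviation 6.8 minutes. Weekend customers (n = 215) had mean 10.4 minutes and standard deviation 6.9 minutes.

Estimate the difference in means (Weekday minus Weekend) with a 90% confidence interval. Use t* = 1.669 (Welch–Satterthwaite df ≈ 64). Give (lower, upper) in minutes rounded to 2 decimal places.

(6.03, 9.77)

SE₁ = s₁/√n₁ = 6.8/√45 = 1.0137; SE₂ = 6.9/√215 = 0.4706.
Independent samples, unequal variances: SE_diff = √(SE₁² + SE₂²) = √(1.02758769 + 0.22146436) = 1.1176.
t* = 1.669, so margin of error = 1.669 × 1.1176 = 1.8653.
Difference in means = 18.3 − 10.4 = 7.9000.
7.9000 ± 1.8653 → (6.03, 9.77).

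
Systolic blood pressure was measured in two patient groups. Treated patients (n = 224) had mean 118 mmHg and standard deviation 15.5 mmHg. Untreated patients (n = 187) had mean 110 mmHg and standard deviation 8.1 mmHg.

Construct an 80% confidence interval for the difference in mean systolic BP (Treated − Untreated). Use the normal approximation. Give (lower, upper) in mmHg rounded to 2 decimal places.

(6.47, 9.53)

Per-group SEs: s₁/√n₁ = 15.5/√224 = 1.0356, s₂/√n₂ = 8.1/√187 = 0.5923.
Unpooled SE of the difference: √(1.07246736 + 0.35081929) = 1.1930.
Margin of error = z* · SE = 1.282 × 1.1930 = 1.5294.
x̄₁ − x̄₂ = 118 − 110 = 8.0000.
CI: 8.0000 ± 1.5294 = (6.47, 9.53).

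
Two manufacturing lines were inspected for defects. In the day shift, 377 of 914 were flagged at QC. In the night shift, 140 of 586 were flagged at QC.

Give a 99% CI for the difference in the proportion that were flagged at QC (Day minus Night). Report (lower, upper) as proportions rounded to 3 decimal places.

(0.112, 0.235)

p̂₁ = 377/914 = 0.4125 and p̂₂ = 140/586 = 0.2389.
SE₁ = √(p̂₁(1−p̂₁)/n₁) = √(0.4125·0.5875/914) = 0.01628; SE₂ = √(0.2389·0.7611/586) = 0.01761.
Independent samples: SE of the difference = √(SE₁² + SE₂²) = √(0.0002650384 + 0.0003101121) = 0.02398.
z* for 99% confidence is 2.576, so the margin of error is 2.576 × 0.02398 = 0.06177.
Point estimate p̂₁ − p̂₂ = 0.4125 − 0.2389 = 0.1736.
0.1736 ± 0.06177 → (0.112, 0.235).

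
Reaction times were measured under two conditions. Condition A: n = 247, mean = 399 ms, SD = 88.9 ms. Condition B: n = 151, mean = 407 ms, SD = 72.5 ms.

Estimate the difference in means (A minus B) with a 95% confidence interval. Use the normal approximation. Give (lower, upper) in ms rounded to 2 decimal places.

(-24.02, 8.02)

Standard errors of each mean: 88.9/√247 = 5.6566 and 72.5/√151 = 5.9000.
SE(x̄₁ − x̄₂) = √(5.6566² + 5.9000²) = 8.1736 for independent samples with unequal variances.
With z* = 1.960, the margin is 1.960 × 8.1736 = 16.0203.
x̄₁ − x̄₂ = 399 − 407 = -8.0000; the interval is -8.0000 ± 16.0203 = (-24.02, 8.02).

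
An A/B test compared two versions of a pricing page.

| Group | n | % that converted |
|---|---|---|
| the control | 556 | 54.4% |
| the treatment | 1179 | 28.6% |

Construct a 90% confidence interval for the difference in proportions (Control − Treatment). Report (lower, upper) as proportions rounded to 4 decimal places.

Each SE is √(p̂(1−p̂)/n): √(0.5440·0.4560/556) = 0.02112 and √(0.2860·0.7140/1179) = 0.01316.
SE(p̂₁ − p̂₂) = √(SE₁² + SE₂²) = √(0.0004460544 + 0.0001731856) = 0.02488, since the two samples are independent.
At 90% confidence z* = 1.645; margin = 1.645 × 0.02488 = 0.04093.
The difference is 0.5440 − 0.2860 = 0.2580, so the interval is 0.2580 ± 0.04093 = (0.2171, 0.2989).

(0.2171, 0.2989)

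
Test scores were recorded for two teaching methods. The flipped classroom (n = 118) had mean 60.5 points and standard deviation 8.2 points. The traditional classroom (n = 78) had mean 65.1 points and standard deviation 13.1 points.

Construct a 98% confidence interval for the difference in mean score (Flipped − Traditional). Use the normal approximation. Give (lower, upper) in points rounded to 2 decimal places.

Standard errors of each mean: 8.2/√118 = 0.7549 and 13.1/√78 = 1.4833.
SE(x̄₁ − x̄₂) = √(0.7549² + 1.4833²) = 1.6643 for independent samples with unequal variances.
With z* = 2.326, the margin is 2.326 × 1.6643 = 3.8712.
x̄₁ − x̄₂ = 60.5 − 65.1 = -4.6000; the interval is -4.6000 ± 3.8712 = (-8.47, -0.73).

(-8.47, -0.73)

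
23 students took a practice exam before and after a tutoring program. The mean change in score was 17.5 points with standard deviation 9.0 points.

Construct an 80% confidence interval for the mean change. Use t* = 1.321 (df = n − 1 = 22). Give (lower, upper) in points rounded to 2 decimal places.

(15.02, 19.98)

This is a matched-pairs design, so SE = s_d/√n = 9.0/√23 = 1.8766.
Margin = 1.321 × 1.8766 = 2.4790; the interval is 17.5 ± 2.4790 = (15.02, 19.98).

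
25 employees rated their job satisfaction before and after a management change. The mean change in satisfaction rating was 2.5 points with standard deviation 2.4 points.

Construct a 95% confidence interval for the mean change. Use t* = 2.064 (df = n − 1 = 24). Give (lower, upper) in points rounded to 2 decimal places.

(1.51, 3.49)

Paired design: SE = s_d/√n = 2.4/√25 = 0.4800.
t* = 2.064; margin of error = 2.064 × 0.4800 = 0.9907.
2.5 ± 0.9907 → (1.51, 3.49).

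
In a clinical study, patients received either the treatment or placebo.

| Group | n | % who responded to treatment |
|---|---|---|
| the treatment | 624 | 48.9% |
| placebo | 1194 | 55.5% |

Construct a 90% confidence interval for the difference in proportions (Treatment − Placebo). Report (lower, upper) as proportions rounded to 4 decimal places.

The two standard errors are √(0.4890×0.5110/624) = 0.02001 and √(0.5550×0.4450/1194) = 0.01438.
Because the samples are independent, SE_diff = √(0.02001² + 0.01438²) = 0.02464.
Using z* = 1.645 for 90%, ME = 1.645 × 0.02464 = 0.04053.
p̂₁ − p̂₂ = -0.0660; interval -0.0660 ± 0.04053 gives (-0.1065, -0.0255).

(-0.1065, -0.0255)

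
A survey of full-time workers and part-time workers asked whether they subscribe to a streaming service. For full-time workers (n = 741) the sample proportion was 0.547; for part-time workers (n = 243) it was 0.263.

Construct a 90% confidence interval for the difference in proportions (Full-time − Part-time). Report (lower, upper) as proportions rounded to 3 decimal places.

(0.229, 0.339)

SE₁ = √(p̂₁(1−p̂₁)/n₁) = √(0.5470·0.4530/741) = 0.01829; SE₂ = √(0.2630·0.7370/243) = 0.02824.
Independent samples: SE of the difference = √(SE₁² + SE₂²) = √(0.0003345241 + 0.0007974976) = 0.03365.
z* for 90% confidence is 1.645, so the margin of error is 1.645 × 0.03365 = 0.05535.
Point estimate p̂₁ − p̂₂ = 0.5470 − 0.2630 = 0.2840.
0.2840 ± 0.05535 → (0.229, 0.339).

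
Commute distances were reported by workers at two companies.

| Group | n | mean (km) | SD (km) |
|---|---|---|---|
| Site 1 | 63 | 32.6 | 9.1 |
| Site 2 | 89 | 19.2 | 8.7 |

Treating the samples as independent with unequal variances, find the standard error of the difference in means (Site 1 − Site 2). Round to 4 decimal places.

1.4714

SE₁ = s₁/√n₁ = 9.1/√63 = 1.1465; SE₂ = 8.7/√89 = 0.9222.
Independent samples, unequal variances: SE_diff = √(SE₁² + SE₂²) = √(1.31446225 + 0.85045284) = 1.4714.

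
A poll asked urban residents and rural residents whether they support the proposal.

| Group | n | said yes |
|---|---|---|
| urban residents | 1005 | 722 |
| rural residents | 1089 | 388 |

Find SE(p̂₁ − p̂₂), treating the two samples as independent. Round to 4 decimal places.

Sample proportions: 722/1005 = 0.7184, 388/1089 = 0.3563.
Each SE is √(p̂(1−p̂)/n): √(0.7184·0.2816/1005) = 0.01419 and √(0.3563·0.6437/1089) = 0.01451.
SE(p̂₁ − p̂₂) = √(SE₁² + SE₂²) = √(0.0002013561 + 0.0002105401) = 0.02030, since the two samples are independent.

0.0203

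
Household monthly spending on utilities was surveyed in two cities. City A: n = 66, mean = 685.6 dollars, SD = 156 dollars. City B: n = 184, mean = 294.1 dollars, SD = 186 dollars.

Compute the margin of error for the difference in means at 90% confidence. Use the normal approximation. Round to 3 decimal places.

SE₁ = s₁/√n₁ = 156/√66 = 19.2023; SE₂ = 186/√184 = 13.7121.
Independent samples, unequal variances: SE_diff = √(SE₁² + SE₂²) = √(368.72832529 + 188.02168641) = 23.5956.
z* = 1.645, so margin of error = 1.645 × 23.5956 = 38.8148.

38.815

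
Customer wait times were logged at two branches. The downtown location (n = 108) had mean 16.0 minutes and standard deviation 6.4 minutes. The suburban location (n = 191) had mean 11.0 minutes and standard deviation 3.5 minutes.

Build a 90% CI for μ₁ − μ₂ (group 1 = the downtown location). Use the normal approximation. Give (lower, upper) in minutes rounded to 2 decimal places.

SE₁ = s₁/√n₁ = 6.4/√108 = 0.6158; SE₂ = 3.5/√191 = 0.2533.
Independent samples, unequal variances: SE_diff = √(SE₁² + SE₂²) = √(0.37920964 + 0.06416089) = 0.6659.
z* = 1.645, so margin of error = 1.645 × 0.6659 = 1.0954.
Difference in means = 16.0 − 11.0 = 5.0000.
5.0000 ± 1.0954 → (3.90, 6.10).

(3.90, 6.10)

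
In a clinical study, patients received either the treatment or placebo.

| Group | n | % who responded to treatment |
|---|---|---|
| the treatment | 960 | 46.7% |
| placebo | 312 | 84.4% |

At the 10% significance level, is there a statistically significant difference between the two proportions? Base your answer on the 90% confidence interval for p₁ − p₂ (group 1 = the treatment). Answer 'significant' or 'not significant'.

SE₁ = √(p̂₁(1−p̂₁)/n₁) = √(0.4670·0.5330/960) = 0.01610; SE₂ = √(0.8440·0.1560/312) = 0.02054.
Independent samples: SE of the difference = √(SE₁² + SE₂²) = √(0.00025921 + 0.0004218916) = 0.02610.
z* for 90% confidence is 1.645, so the margin of error is 1.645 × 0.02610 = 0.04293.
Point estimate p̂₁ − p̂₂ = 0.4670 − 0.8440 = -0.3770.
-0.3770 ± 0.04293 → (-0.41993, -0.33407).
The interval (-0.41993, -0.33407) does not contain 0, so the difference is significant.

significant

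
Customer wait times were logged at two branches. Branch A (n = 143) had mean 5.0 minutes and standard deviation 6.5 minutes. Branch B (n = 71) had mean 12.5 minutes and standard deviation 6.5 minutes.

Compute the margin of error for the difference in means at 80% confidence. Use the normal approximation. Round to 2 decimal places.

1.21

Per-group SEs: s₁/√n₁ = 6.5/√143 = 0.5436, s₂/√n₂ = 6.5/√71 = 0.7714.
Unpooled SE of the difference: √(0.29550096 + 0.59505796) = 0.9437.
Margin of error = z* · SE = 1.282 × 0.9437 = 1.2098.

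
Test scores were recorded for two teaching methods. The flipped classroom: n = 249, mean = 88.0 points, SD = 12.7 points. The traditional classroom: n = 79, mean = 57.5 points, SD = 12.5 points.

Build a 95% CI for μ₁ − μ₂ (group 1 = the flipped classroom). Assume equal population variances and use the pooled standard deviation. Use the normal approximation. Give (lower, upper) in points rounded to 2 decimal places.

(27.30, 33.70)

s_p = √[((n₁−1)s₁² + (n₂−1)s₂²)/(n₁+n₂−2)] = √[(248·12.7² + 78·12.5²)/326] = 12.6524.
SE = 12.6524·√(1/249 + 1/79) = 1.6338.
With z* = 1.960, margin = 1.960 × 1.6338 = 3.2022.
x̄₁ − x̄₂ = 88.0 − 57.5 = 30.5000; interval 30.5000 ± 3.2022 = (27.30, 33.70).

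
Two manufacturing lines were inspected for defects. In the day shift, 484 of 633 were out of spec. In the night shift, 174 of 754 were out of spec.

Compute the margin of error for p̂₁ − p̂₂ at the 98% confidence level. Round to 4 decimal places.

0.0530

p̂₁ = 484/633 = 0.7646 and p̂₂ = 174/754 = 0.2308.
SE₁ = √(p̂₁(1−p̂₁)/n₁) = √(0.7646·0.2354/633) = 0.01686; SE₂ = √(0.2308·0.7692/754) = 0.01534.
Independent samples: SE of the difference = √(SE₁² + SE₂²) = √(0.0002842596 + 0.0002353156) = 0.02279.
z* for 98% confidence is 2.326, so the margin of error is 2.326 × 0.02279 = 0.05301.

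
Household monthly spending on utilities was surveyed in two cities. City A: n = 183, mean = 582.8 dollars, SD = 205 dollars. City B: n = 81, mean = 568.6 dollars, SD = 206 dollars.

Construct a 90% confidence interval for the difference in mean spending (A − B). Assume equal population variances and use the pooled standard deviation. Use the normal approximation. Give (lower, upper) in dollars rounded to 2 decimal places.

(-30.87, 59.27)

s_p = √[((n₁−1)s₁² + (n₂−1)s₂²)/(n₁+n₂−2)] = √[(182·205² + 80·206²)/262] = 205.3059.
SE = 205.3059·√(1/183 + 1/81) = 27.3990.
With z* = 1.645, margin = 1.645 × 27.3990 = 45.0714.
x̄₁ − x̄₂ = 582.8 − 568.6 = 14.2000; interval 14.2000 ± 45.0714 = (-30.87, 59.27).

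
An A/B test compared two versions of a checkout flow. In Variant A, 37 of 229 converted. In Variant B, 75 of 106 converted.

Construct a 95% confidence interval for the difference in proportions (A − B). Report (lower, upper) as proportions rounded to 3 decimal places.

(-0.645, -0.447)

Sample proportions: 37/229 = 0.1616, 75/106 = 0.7075.
Each SE is √(p̂(1−p̂)/n): √(0.1616·0.8384/229) = 0.02432 and √(0.7075·0.2925/106) = 0.04418.
SE(p̂₁ − p̂₂) = √(SE₁² + SE₂²) = √(0.0005914624 + 0.0019518724) = 0.05043, since the two samples are independent.
At 95% confidence z* = 1.960; margin = 1.960 × 0.05043 = 0.09884.
The difference is 0.1616 − 0.7075 = -0.5459, so the interval is -0.5459 ± 0.09884 = (-0.645, -0.447).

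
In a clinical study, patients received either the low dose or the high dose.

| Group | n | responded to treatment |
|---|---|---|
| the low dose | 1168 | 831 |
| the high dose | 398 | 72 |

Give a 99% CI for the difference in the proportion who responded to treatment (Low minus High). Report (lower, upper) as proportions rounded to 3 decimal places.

(0.470, 0.591)

First, p̂₁ = 831/1168 = 0.7115; p̂₂ = 72/398 = 0.1809.
The two standard errors are √(0.7115×0.2885/1168) = 0.01326 and √(0.1809×0.8191/398) = 0.01930.
Because the samples are independent, SE_diff = √(0.01326² + 0.01930²) = 0.02342.
Using z* = 2.576 for 99%, ME = 2.576 × 0.02342 = 0.06033.
p̂₁ − p̂₂ = 0.5306; interval 0.5306 ± 0.06033 gives (0.470, 0.591).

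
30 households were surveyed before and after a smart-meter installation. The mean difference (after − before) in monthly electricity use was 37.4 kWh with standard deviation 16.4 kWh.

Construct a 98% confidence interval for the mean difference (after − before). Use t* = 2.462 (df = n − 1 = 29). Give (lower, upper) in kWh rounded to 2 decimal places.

(30.03, 44.77)

Paired design: SE = s_d/√n = 16.4/√30 = 2.9942.
t* = 2.462; margin of error = 2.462 × 2.9942 = 7.3717.
37.4 ± 7.3717 → (30.03, 44.77).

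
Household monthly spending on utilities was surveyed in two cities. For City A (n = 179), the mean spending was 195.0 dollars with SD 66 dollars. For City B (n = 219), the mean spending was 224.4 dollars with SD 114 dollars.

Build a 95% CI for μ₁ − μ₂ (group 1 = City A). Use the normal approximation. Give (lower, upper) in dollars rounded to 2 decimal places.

SE₁ = s₁/√n₁ = 66/√179 = 4.9331; SE₂ = 114/√219 = 7.7034.
Independent samples, unequal variances: SE_diff = √(SE₁² + SE₂²) = √(24.33547561 + 59.34237156) = 9.1476.
z* = 1.960, so margin of error = 1.960 × 9.1476 = 17.9293.
Difference in means = 195.0 − 224.4 = -29.4000.
-29.4000 ± 17.9293 → (-47.33, -11.47).

(-47.33, -11.47)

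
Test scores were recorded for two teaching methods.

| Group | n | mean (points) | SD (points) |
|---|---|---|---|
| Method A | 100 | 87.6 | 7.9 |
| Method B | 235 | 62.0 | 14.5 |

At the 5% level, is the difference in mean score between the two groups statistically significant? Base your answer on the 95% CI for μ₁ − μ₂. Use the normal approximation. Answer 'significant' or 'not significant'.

SE₁ = s₁/√n₁ = 7.9/√100 = 0.7900; SE₂ = 14.5/√235 = 0.9459.
Independent samples, unequal variances: SE_diff = √(SE₁² + SE₂²) = √(0.6241 + 0.89472681) = 1.2324.
z* = 1.960, so margin of error = 1.960 × 1.2324 = 2.4155.
Difference in means = 87.6 − 62.0 = 25.6000.
25.6000 ± 2.4155 → (23.1845, 28.0155).
The interval (23.1845, 28.0155) does not contain 0, so the difference is significant.

significant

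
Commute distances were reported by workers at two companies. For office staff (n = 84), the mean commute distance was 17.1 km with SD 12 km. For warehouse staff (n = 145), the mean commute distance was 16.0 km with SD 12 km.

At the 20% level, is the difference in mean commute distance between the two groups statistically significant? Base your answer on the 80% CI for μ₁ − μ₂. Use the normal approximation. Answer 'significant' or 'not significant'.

not significant

Standard errors of each mean: 12/√84 = 1.3093 and 12/√145 = 0.9965.
SE(x̄₁ − x̄₂) = √(1.3093² + 0.9965²) = 1.6454 for independent samples with unequal variances.
With z* = 1.282, the margin is 1.282 × 1.6454 = 2.1094.
x̄₁ − x̄₂ = 17.1 − 16.0 = 1.1000; the interval is 1.1000 ± 2.1094 = (-1.0094, 3.2094).
The interval (-1.0094, 3.2094) contains 0, so the difference is not significant.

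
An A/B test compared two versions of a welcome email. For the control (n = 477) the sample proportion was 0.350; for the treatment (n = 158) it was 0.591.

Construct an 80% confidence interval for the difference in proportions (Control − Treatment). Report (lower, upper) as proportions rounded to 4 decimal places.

(-0.2984, -0.1836)

Each SE is √(p̂(1−p̂)/n): √(0.3500·0.6500/477) = 0.02184 and √(0.5910·0.4090/158) = 0.03911.
SE(p̂₁ − p̂₂) = √(SE₁² + SE₂²) = √(0.0004769856 + 0.0015295921) = 0.04479, since the two samples are independent.
At 80% confidence z* = 1.282; margin = 1.282 × 0.04479 = 0.05742.
The difference is 0.3500 − 0.5910 = -0.2410, so the interval is -0.2410 ± 0.05742 = (-0.2984, -0.1836).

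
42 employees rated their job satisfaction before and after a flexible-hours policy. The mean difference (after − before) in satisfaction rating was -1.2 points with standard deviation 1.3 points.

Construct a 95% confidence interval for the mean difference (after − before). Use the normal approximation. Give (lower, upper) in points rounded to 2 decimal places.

Paired design: SE = s_d/√n = 1.3/√42 = 0.2006.
z* = 1.960; margin of error = 1.960 × 0.2006 = 0.3932.
-1.2 ± 0.3932 → (-1.59, -0.81).

(-1.59, -0.81)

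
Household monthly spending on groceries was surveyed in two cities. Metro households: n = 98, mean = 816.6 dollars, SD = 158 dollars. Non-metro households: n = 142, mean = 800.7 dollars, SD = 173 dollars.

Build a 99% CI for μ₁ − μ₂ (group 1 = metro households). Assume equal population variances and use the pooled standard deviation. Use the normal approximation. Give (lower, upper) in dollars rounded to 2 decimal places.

(-40.61, 72.41)

Pooled variance s_p² = [97·158² + 141·173²] / (98+142−2) = 27905.4496, so s_p = 167.0492.
SE_diff = s_p·√(1/n₁ + 1/n₂) = 167.0492·√(1/98 + 1/142) = 21.9378.
z* = 2.576; margin = 2.576 × 21.9378 = 56.5118.
Difference = 816.6 − 800.7 = 15.9000.
15.9000 ± 56.5118 → (-40.61, 72.41).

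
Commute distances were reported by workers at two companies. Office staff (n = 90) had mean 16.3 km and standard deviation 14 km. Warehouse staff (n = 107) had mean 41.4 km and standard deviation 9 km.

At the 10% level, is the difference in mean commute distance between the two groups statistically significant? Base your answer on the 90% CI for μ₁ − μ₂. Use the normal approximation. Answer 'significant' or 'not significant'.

Per-group SEs: s₁/√n₁ = 14/√90 = 1.4757, s₂/√n₂ = 9/√107 = 0.8701.
Unpooled SE of the difference: √(2.17769049 + 0.75707401) = 1.7131.
Margin of error = z* · SE = 1.645 × 1.7131 = 2.8180.
x̄₁ − x̄₂ = 16.3 − 41.4 = -25.1000.
CI: -25.1000 ± 2.8180 = (-27.9180, -22.2820).
The interval (-27.9180, -22.2820) does not contain 0, so the difference is significant.

significant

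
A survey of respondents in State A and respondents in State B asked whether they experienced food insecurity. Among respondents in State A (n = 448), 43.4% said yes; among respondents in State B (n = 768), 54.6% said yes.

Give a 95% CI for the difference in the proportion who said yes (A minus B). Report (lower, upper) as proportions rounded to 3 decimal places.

Each SE is √(p̂(1−p̂)/n): √(0.4340·0.5660/448) = 0.02342 and √(0.5460·0.4540/768) = 0.01797.
SE(p̂₁ − p̂₂) = √(SE₁² + SE₂²) = √(0.0005484964 + 0.0003229209) = 0.02952, since the two samples are independent.
At 95% confidence z* = 1.960; margin = 1.960 × 0.02952 = 0.05786.
The difference is 0.4340 − 0.5460 = -0.1120, so the interval is -0.1120 ± 0.05786 = (-0.170, -0.054).

(-0.170, -0.054)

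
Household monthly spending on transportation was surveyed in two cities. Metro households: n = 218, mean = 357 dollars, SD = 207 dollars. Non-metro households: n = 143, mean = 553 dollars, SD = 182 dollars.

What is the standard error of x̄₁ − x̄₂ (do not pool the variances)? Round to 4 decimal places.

Per-group SEs: s₁/√n₁ = 207/√218 = 14.0198, s₂/√n₂ = 182/√143 = 15.2196.
Unpooled SE of the difference: √(196.55479204 + 231.63622416) = 20.6928.

20.6928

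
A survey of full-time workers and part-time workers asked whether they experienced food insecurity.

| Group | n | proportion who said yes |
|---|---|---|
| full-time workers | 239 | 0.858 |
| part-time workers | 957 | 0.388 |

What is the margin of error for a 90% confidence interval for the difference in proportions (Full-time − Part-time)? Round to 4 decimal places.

Each SE is √(p̂(1−p̂)/n): √(0.8580·0.1420/239) = 0.02258 and √(0.3880·0.6120/957) = 0.01575.
SE(p̂₁ − p̂₂) = √(SE₁² + SE₂²) = √(0.0005098564 + 0.0002480625) = 0.02753, since the two samples are independent.
At 90% confidence z* = 1.645; margin = 1.645 × 0.02753 = 0.04529.

0.0453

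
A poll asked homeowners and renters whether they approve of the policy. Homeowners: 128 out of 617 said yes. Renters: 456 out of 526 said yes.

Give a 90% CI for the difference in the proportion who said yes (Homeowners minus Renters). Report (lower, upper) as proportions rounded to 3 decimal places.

(-0.696, -0.623)

First, p̂₁ = 128/617 = 0.2075; p̂₂ = 456/526 = 0.8669.
The two standard errors are √(0.2075×0.7925/617) = 0.01633 and √(0.8669×0.1331/526) = 0.01481.
Because the samples are independent, SE_diff = √(0.01633² + 0.01481²) = 0.02205.
Using z* = 1.645 for 90%, ME = 1.645 × 0.02205 = 0.03627.
p̂₁ − p̂₂ = -0.6594; interval -0.6594 ± 0.03627 gives (-0.696, -0.623).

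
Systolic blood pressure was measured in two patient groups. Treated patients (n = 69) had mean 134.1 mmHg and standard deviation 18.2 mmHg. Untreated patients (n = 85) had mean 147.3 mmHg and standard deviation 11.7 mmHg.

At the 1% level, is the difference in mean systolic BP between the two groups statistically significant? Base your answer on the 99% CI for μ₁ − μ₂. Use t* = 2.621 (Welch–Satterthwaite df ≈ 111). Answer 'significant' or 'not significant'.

significant

Per-group SEs: s₁/√n₁ = 18.2/√69 = 2.1910, s₂/√n₂ = 11.7/√85 = 1.2690.
Unpooled SE of the difference: √(4.800481 + 1.610361) = 2.5320.
Margin of error = t* · SE = 2.621 × 2.5320 = 6.6364.
x̄₁ − x̄₂ = 134.1 − 147.3 = -13.2000.
CI: -13.2000 ± 6.6364 = (-19.8364, -6.5636).
The interval (-19.8364, -6.5636) does not contain 0, so the difference is significant.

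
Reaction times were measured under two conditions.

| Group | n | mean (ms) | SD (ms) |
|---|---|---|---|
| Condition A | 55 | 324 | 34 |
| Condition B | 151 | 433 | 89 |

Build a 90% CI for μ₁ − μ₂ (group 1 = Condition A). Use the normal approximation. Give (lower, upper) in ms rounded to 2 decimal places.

(-123.10, -94.90)

Standard errors of each mean: 34/√55 = 4.5846 and 89/√151 = 7.2427.
SE(x̄₁ − x̄₂) = √(4.5846² + 7.2427²) = 8.5718 for independent samples with unequal variances.
With z* = 1.645, the margin is 1.645 × 8.5718 = 14.1006.
x̄₁ − x̄₂ = 324 − 433 = -109.0000; the interval is -109.0000 ± 14.1006 = (-123.10, -94.90).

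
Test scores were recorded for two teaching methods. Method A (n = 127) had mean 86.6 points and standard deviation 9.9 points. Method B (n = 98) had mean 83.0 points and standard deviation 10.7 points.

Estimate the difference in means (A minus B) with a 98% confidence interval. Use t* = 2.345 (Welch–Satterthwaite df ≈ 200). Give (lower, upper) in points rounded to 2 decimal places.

(0.33, 6.87)

Per-group SEs: s₁/√n₁ = 9.9/√127 = 0.8785, s₂/√n₂ = 10.7/√98 = 1.0809.
Unpooled SE of the difference: √(0.77176225 + 1.16834481) = 1.3929.
Margin of error = t* · SE = 2.345 × 1.3929 = 3.2664.
x̄₁ − x̄₂ = 86.6 − 83.0 = 3.6000.
CI: 3.6000 ± 3.2664 = (0.33, 6.87).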